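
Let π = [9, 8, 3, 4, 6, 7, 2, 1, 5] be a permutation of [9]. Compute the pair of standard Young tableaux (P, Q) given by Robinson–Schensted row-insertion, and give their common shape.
P = [1, 4, 5, 7] / [2, 6] / [3] / [8] / [9];  Q = [1, 4, 5, 6] / [2, 9] / [3] / [7] / [8];  common shape = (4, 2, 1, 1, 1)

Row-insert the values π_1, π_2, … into P one at a time, bumping the leftmost entry strictly greater than the inserted value down to the next row. The recording tableau Q records, in position (i, j), the step at which that cell was added to P.
  Insert 9 (step 1): P = [9];  Q = [1]
  Insert 8 (step 2): P = [8] / [9];  Q = [1] / [2]
  Insert 3 (step 3): P = [3] / [8] / [9];  Q = [1] / [2] / [3]
  Insert 4 (step 4): P = [3, 4] / [8] / [9];  Q = [1, 4] / [2] / [3]
  Insert 6 (step 5): P = [3, 4, 6] / [8] / [9];  Q = [1, 4, 5] / [2] / [3]
  Insert 7 (step 6): P = [3, 4, 6, 7] / [8] / [9];  Q = [1, 4, 5, 6] / [2] / [3]
  Insert 2 (step 7): P = [2, 4, 6, 7] / [3] / [8] / [9];  Q = [1, 4, 5, 6] / [2] / [3] / [7]
  Insert 1 (step 8): P = [1, 4, 6, 7] / [2] / [3] / [8] / [9];  Q = [1, 4, 5, 6] / [2] / [3] / [7] / [8]
  Insert 5 (step 9): P = [1, 4, 5, 7] / [2, 6] / [3] / [8] / [9];  Q = [1, 4, 5, 6] / [2, 9] / [3] / [7] / [8]
Final shape: (4, 2, 1, 1, 1).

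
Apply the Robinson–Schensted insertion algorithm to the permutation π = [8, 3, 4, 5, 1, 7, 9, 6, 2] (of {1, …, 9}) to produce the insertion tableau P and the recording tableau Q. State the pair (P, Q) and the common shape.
P = [1, 2, 5, 6, 9] / [3, 4] / [7] / [8];  Q = [1, 3, 4, 6, 7] / [2, 8] / [5] / [9];  common shape = (5, 2, 1, 1)

Row-insert the values π_1, π_2, … into P one at a time, bumping the leftmost entry strictly greater than the inserted value down to the next row. The recording tableau Q records, in position (i, j), the step at which that cell was added to P.
  Insert 8 (step 1): P = [8];  Q = [1]
  Insert 3 (step 2): P = [3] / [8];  Q = [1] / [2]
  Insert 4 (step 3): P = [3, 4] / [8];  Q = [1, 3] / [2]
  Insert 5 (step 4): P = [3, 4, 5] / [8];  Q = [1, 3, 4] / [2]
  Insert 1 (step 5): P = [1, 4, 5] / [3] / [8];  Q = [1, 3, 4] / [2] / [5]
  Insert 7 (step 6): P = [1, 4, 5, 7] / [3] / [8];  Q = [1, 3, 4, 6] / [2] / [5]
  Insert 9 (step 7): P = [1, 4, 5, 7, 9] / [3] / [8];  Q = [1, 3, 4, 6, 7] / [2] / [5]
  Insert 6 (step 8): P = [1, 4, 5, 6, 9] / [3, 7] / [8];  Q = [1, 3, 4, 6, 7] / [2, 8] / [5]
  Insert 2 (step 9): P = [1, 2, 5, 6, 9] / [3, 4] / [7] / [8];  Q = [1, 3, 4, 6, 7] / [2, 8] / [5] / [9]
Final shape: (5, 2, 1, 1).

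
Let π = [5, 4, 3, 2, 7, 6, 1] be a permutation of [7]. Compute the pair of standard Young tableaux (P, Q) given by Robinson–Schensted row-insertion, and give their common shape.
P = [1, 6] / [2, 7] / [3] / [4] / [5];  Q = [1, 5] / [2, 6] / [3] / [4] / [7];  common shape = (2, 2, 1, 1, 1)

Row-insert the values π_1, π_2, … into P one at a time, bumping the leftmost entry strictly greater than the inserted value down to the next row. The recording tableau Q records, in position (i, j), the step at which that cell was added to P.
  Insert 5 (step 1): P = [5];  Q = [1]
  Insert 4 (step 2): P = [4] / [5];  Q = [1] / [2]
  Insert 3 (step 3): P = [3] / [4] / [5];  Q = [1] / [2] / [3]
  Insert 2 (step 4): P = [2] / [3] / [4] / [5];  Q = [1] / [2] / [3] / [4]
  Insert 7 (step 5): P = [2, 7] / [3] / [4] / [5];  Q = [1, 5] / [2] / [3] / [4]
  Insert 6 (step 6): P = [2, 6] / [3, 7] / [4] / [5];  Q = [1, 5] / [2, 6] / [3] / [4]
  Insert 1 (step 7): P = [1, 6] / [2, 7] / [3] / [4] / [5];  Q = [1, 5] / [2, 6] / [3] / [4] / [7]
Final shape: (2, 2, 1, 1, 1).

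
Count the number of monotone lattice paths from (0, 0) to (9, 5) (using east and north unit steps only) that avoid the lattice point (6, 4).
Number of paths = 1162

Total paths from (0, 0) to (9, 5): C(14, 9) = 2002. Paths through (6, 4): (paths (0, 0) → (6, 4)) × (paths (6, 4) → (9, 5)) = C(10, 6) · C(4, 3) = 210 · 4 = 840. Avoidance count = 2002 − 840 = 1162.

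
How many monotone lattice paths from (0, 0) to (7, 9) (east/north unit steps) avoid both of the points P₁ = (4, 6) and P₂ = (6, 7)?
Number of paths = 3982

Inclusion–exclusion. Total paths: C(16, 7) = 11440. Through P₁: C(10, 4)·C(6, 3) = 4200. Through P₂: C(13, 6)·C(3, 1) = 5148. Since P₁ is strictly southwest of P₂, a monotone path through both must visit P₁ then P₂; paths through both = C(10, 4)·C(3, 2)·C(3, 1) = 1890. Avoid both = 11440 − 4200 − 5148 + 1890 = 3982.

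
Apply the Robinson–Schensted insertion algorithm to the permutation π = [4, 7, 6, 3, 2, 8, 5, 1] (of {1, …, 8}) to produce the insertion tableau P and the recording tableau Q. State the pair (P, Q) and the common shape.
P = [1, 5, 8] / [2, 6] / [3] / [4] / [7];  Q = [1, 2, 6] / [3, 7] / [4] / [5] / [8];  common shape = (3, 2, 1, 1, 1)

Row-insert the values π_1, π_2, … into P one at a time, bumping the leftmost entry strictly greater than the inserted value down to the next row. The recording tableau Q records, in position (i, j), the step at which that cell was added to P.
  Insert 4 (step 1): P = [4];  Q = [1]
  Insert 7 (step 2): P = [4, 7];  Q = [1, 2]
  Insert 6 (step 3): P = [4, 6] / [7];  Q = [1, 2] / [3]
  Insert 3 (step 4): P = [3, 6] / [4] / [7];  Q = [1, 2] / [3] / [4]
  Insert 2 (step 5): P = [2, 6] / [3] / [4] / [7];  Q = [1, 2] / [3] / [4] / [5]
  Insert 8 (step 6): P = [2, 6, 8] / [3] / [4] / [7];  Q = [1, 2, 6] / [3] / [4] / [5]
  Insert 5 (step 7): P = [2, 5, 8] / [3, 6] / [4] / [7];  Q = [1, 2, 6] / [3, 7] / [4] / [5]
  Insert 1 (step 8): P = [1, 5, 8] / [2, 6] / [3] / [4] / [7];  Q = [1, 2, 6] / [3, 7] / [4] / [5] / [8]
Final shape: (3, 2, 1, 1, 1).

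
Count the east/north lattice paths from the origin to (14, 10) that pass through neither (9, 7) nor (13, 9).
Number of paths = 668976

Inclusion–exclusion. Total paths: C(24, 14) = 1961256. Through P₁: C(16, 9)·C(8, 5) = 640640. Through P₂: C(22, 13)·C(2, 1) = 994840. Since P₁ is strictly southwest of P₂, a monotone path through both must visit P₁ then P₂; paths through both = C(16, 9)·C(6, 4)·C(2, 1) = 343200. Avoid both = 1961256 − 640640 − 994840 + 343200 = 668976.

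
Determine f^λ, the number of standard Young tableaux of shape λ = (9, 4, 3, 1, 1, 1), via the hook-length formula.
# SYT of shape (9, 4, 3, 1, 1, 1) = 16628040

Hook-length formula: f^λ = n! / Π hook(c), product over all cells c of the Young diagram. For λ = (9, 4, 3, 1, 1, 1), n = 19 boxes. Hook lengths by row (left-to-right, top-to-bottom): [14, 10, 9, 7, 5, 4, 3, 2, 1]; [8, 4, 3, 1]; [6, 2, 1]; [3]; [2]; [1]. Product of hooks = 7315660800. So f^λ = 19! / 7315660800 = 121645100408832000 / 7315660800 = 16628040.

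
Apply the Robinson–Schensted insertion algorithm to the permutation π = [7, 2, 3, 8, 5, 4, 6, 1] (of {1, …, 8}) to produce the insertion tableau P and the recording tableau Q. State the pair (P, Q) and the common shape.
P = [1, 3, 4, 6] / [2, 8] / [5] / [7];  Q = [1, 3, 4, 7] / [2, 5] / [6] / [8];  common shape = (4, 2, 1, 1)

Row-insert the values π_1, π_2, … into P one at a time, bumping the leftmost entry strictly greater than the inserted value down to the next row. The recording tableau Q records, in position (i, j), the step at which that cell was added to P.
  Insert 7 (step 1): P = [7];  Q = [1]
  Insert 2 (step 2): P = [2] / [7];  Q = [1] / [2]
  Insert 3 (step 3): P = [2, 3] / [7];  Q = [1, 3] / [2]
  Insert 8 (step 4): P = [2, 3, 8] / [7];  Q = [1, 3, 4] / [2]
  Insert 5 (step 5): P = [2, 3, 5] / [7, 8];  Q = [1, 3, 4] / [2, 5]
  Insert 4 (step 6): P = [2, 3, 4] / [5, 8] / [7];  Q = [1, 3, 4] / [2, 5] / [6]
  Insert 6 (step 7): P = [2, 3, 4, 6] / [5, 8] / [7];  Q = [1, 3, 4, 7] / [2, 5] / [6]
  Insert 1 (step 8): P = [1, 3, 4, 6] / [2, 8] / [5] / [7];  Q = [1, 3, 4, 7] / [2, 5] / [6] / [8]
Final shape: (4, 2, 1, 1).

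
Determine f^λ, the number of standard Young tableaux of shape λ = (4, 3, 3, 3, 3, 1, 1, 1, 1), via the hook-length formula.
# SYT of shape (4, 3, 3, 3, 3, 1, 1, 1, 1) = 13856700

Hook-length formula: f^λ = n! / Π hook(c), product over all cells c of the Young diagram. For λ = (4, 3, 3, 3, 3, 1, 1, 1, 1), n = 20 boxes. Hook lengths by row (left-to-right, top-to-bottom): [12, 7, 6, 1]; [10, 5, 4]; [9, 4, 3]; [8, 3, 2]; [7, 2, 1]; [4]; [3]; [2]; [1]. Product of hooks = 175575859200. So f^λ = 20! / 175575859200 = 2432902008176640000 / 175575859200 = 13856700.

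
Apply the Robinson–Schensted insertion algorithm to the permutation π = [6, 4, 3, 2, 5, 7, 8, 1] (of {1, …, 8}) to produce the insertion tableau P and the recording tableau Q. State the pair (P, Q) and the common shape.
P = [1, 5, 7, 8] / [2] / [3] / [4] / [6];  Q = [1, 5, 6, 7] / [2] / [3] / [4] / [8];  common shape = (4, 1, 1, 1, 1)

Row-insert the values π_1, π_2, … into P one at a time, bumping the leftmost entry strictly greater than the inserted value down to the next row. The recording tableau Q records, in position (i, j), the step at which that cell was added to P.
  Insert 6 (step 1): P = [6];  Q = [1]
  Insert 4 (step 2): P = [4] / [6];  Q = [1] / [2]
  Insert 3 (step 3): P = [3] / [4] / [6];  Q = [1] / [2] / [3]
  Insert 2 (step 4): P = [2] / [3] / [4] / [6];  Q = [1] / [2] / [3] / [4]
  Insert 5 (step 5): P = [2, 5] / [3] / [4] / [6];  Q = [1, 5] / [2] / [3] / [4]
  Insert 7 (step 6): P = [2, 5, 7] / [3] / [4] / [6];  Q = [1, 5, 6] / [2] / [3] / [4]
  Insert 8 (step 7): P = [2, 5, 7, 8] / [3] / [4] / [6];  Q = [1, 5, 6, 7] / [2] / [3] / [4]
  Insert 1 (step 8): P = [1, 5, 7, 8] / [2] / [3] / [4] / [6];  Q = [1, 5, 6, 7] / [2] / [3] / [4] / [8]
Final shape: (4, 1, 1, 1, 1).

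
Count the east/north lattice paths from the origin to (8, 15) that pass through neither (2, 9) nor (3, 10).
Number of paths = 395142

Inclusion–exclusion. Total paths: C(23, 8) = 490314. Through P₁: C(11, 2)·C(12, 6) = 50820. Through P₂: C(13, 3)·C(10, 5) = 72072. Since P₁ is strictly southwest of P₂, a monotone path through both must visit P₁ then P₂; paths through both = C(11, 2)·C(2, 1)·C(10, 5) = 27720. Avoid both = 490314 − 50820 − 72072 + 27720 = 395142.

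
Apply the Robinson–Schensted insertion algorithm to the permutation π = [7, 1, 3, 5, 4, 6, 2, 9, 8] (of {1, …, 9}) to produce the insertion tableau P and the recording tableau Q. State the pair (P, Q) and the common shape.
P = [1, 2, 4, 6, 8] / [3, 9] / [5] / [7];  Q = [1, 3, 4, 6, 8] / [2, 9] / [5] / [7];  common shape = (5, 2, 1, 1)

Row-insert the values π_1, π_2, … into P one at a time, bumping the leftmost entry strictly greater than the inserted value down to the next row. The recording tableau Q records, in position (i, j), the step at which that cell was added to P.
  Insert 7 (step 1): P = [7];  Q = [1]
  Insert 1 (step 2): P = [1] / [7];  Q = [1] / [2]
  Insert 3 (step 3): P = [1, 3] / [7];  Q = [1, 3] / [2]
  Insert 5 (step 4): P = [1, 3, 5] / [7];  Q = [1, 3, 4] / [2]
  Insert 4 (step 5): P = [1, 3, 4] / [5] / [7];  Q = [1, 3, 4] / [2] / [5]
  Insert 6 (step 6): P = [1, 3, 4, 6] / [5] / [7];  Q = [1, 3, 4, 6] / [2] / [5]
  Insert 2 (step 7): P = [1, 2, 4, 6] / [3] / [5] / [7];  Q = [1, 3, 4, 6] / [2] / [5] / [7]
  Insert 9 (step 8): P = [1, 2, 4, 6, 9] / [3] / [5] / [7];  Q = [1, 3, 4, 6, 8] / [2] / [5] / [7]
  Insert 8 (step 9): P = [1, 2, 4, 6, 8] / [3, 9] / [5] / [7];  Q = [1, 3, 4, 6, 8] / [2, 9] / [5] / [7]
Final shape: (5, 2, 1, 1).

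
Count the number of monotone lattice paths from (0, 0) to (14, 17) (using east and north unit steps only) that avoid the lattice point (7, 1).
Number of paths = 263221269

Total paths from (0, 0) to (14, 17): C(31, 14) = 265182525. Paths through (7, 1): (paths (0, 0) → (7, 1)) × (paths (7, 1) → (14, 17)) = C(8, 7) · C(23, 7) = 8 · 245157 = 1961256. Avoidance count = 265182525 − 1961256 = 263221269.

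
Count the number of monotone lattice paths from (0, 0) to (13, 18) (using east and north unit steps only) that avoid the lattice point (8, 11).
Number of paths = 146392131

Total paths from (0, 0) to (13, 18): C(31, 13) = 206253075. Paths through (8, 11): (paths (0, 0) → (8, 11)) × (paths (8, 11) → (13, 18)) = C(19, 8) · C(12, 5) = 75582 · 792 = 59860944. Avoidance count = 206253075 − 59860944 = 146392131.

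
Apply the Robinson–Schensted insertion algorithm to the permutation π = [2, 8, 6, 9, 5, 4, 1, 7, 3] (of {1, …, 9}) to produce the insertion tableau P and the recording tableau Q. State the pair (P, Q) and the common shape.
P = [1, 3, 7] / [2, 4] / [5, 9] / [6] / [8];  Q = [1, 2, 4] / [3, 8] / [5, 9] / [6] / [7];  common shape = (3, 2, 2, 1, 1)

Row-insert the values π_1, π_2, … into P one at a time, bumping the leftmost entry strictly greater than the inserted value down to the next row. The recording tableau Q records, in position (i, j), the step at which that cell was added to P.
  Insert 2 (step 1): P = [2];  Q = [1]
  Insert 8 (step 2): P = [2, 8];  Q = [1, 2]
  Insert 6 (step 3): P = [2, 6] / [8];  Q = [1, 2] / [3]
  Insert 9 (step 4): P = [2, 6, 9] / [8];  Q = [1, 2, 4] / [3]
  Insert 5 (step 5): P = [2, 5, 9] / [6] / [8];  Q = [1, 2, 4] / [3] / [5]
  Insert 4 (step 6): P = [2, 4, 9] / [5] / [6] / [8];  Q = [1, 2, 4] / [3] / [5] / [6]
  Insert 1 (step 7): P = [1, 4, 9] / [2] / [5] / [6] / [8];  Q = [1, 2, 4] / [3] / [5] / [6] / [7]
  Insert 7 (step 8): P = [1, 4, 7] / [2, 9] / [5] / [6] / [8];  Q = [1, 2, 4] / [3, 8] / [5] / [6] / [7]
  Insert 3 (step 9): P = [1, 3, 7] / [2, 4] / [5, 9] / [6] / [8];  Q = [1, 2, 4] / [3, 8] / [5, 9] / [6] / [7]
Final shape: (3, 2, 2, 1, 1).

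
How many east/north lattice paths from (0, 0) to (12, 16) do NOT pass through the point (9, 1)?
Number of paths = 30413595

Total paths from (0, 0) to (12, 16): C(28, 12) = 30421755. Paths through (9, 1): (paths (0, 0) → (9, 1)) × (paths (9, 1) → (12, 16)) = C(10, 9) · C(18, 3) = 10 · 816 = 8160. Avoidance count = 30421755 − 8160 = 30413595.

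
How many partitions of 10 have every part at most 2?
p(10, parts ≤ 2) = 6

Partitions of 10 with all parts ≤ 2: 2+2+2+2+2, 2+2+2+2+1+1, 2+2+2+1+1+1+1, 2+2+1+1+1+1+1+1, 2+1+1+1+1+1+1+1+1, 1+1+1+1+1+1+1+1+1+1. Count = 6.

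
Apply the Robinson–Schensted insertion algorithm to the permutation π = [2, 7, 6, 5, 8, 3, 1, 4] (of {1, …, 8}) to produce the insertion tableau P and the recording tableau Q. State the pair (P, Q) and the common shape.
P = [1, 3, 4] / [2, 8] / [5] / [6] / [7];  Q = [1, 2, 5] / [3, 8] / [4] / [6] / [7];  common shape = (3, 2, 1, 1, 1)

Row-insert the values π_1, π_2, … into P one at a time, bumping the leftmost entry strictly greater than the inserted value down to the next row. The recording tableau Q records, in position (i, j), the step at which that cell was added to P.
  Insert 2 (step 1): P = [2];  Q = [1]
  Insert 7 (step 2): P = [2, 7];  Q = [1, 2]
  Insert 6 (step 3): P = [2, 6] / [7];  Q = [1, 2] / [3]
  Insert 5 (step 4): P = [2, 5] / [6] / [7];  Q = [1, 2] / [3] / [4]
  Insert 8 (step 5): P = [2, 5, 8] / [6] / [7];  Q = [1, 2, 5] / [3] / [4]
  Insert 3 (step 6): P = [2, 3, 8] / [5] / [6] / [7];  Q = [1, 2, 5] / [3] / [4] / [6]
  Insert 1 (step 7): P = [1, 3, 8] / [2] / [5] / [6] / [7];  Q = [1, 2, 5] / [3] / [4] / [6] / [7]
  Insert 4 (step 8): P = [1, 3, 4] / [2, 8] / [5] / [6] / [7];  Q = [1, 2, 5] / [3, 8] / [4] / [6] / [7]
Final shape: (3, 2, 1, 1, 1).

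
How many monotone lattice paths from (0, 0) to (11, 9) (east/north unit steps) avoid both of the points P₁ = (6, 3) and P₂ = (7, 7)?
Number of paths = 83972

Inclusion–exclusion. Total paths: C(20, 11) = 167960. Through P₁: C(9, 6)·C(11, 5) = 38808. Through P₂: C(14, 7)·C(6, 4) = 51480. Since P₁ is strictly southwest of P₂, a monotone path through both must visit P₁ then P₂; paths through both = C(9, 6)·C(5, 1)·C(6, 4) = 6300. Avoid both = 167960 − 38808 − 51480 + 6300 = 83972.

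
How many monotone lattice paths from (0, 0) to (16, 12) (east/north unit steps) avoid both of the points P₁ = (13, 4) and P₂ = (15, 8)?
Number of paths = 27755985

Inclusion–exclusion. Total paths: C(28, 16) = 30421755. Through P₁: C(17, 13)·C(11, 3) = 392700. Through P₂: C(23, 15)·C(5, 1) = 2451570. Since P₁ is strictly southwest of P₂, a monotone path through both must visit P₁ then P₂; paths through both = C(17, 13)·C(6, 2)·C(5, 1) = 178500. Avoid both = 30421755 − 392700 − 2451570 + 178500 = 27755985.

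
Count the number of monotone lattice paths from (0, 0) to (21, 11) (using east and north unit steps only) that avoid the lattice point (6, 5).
Number of paths = 103954512

Total paths from (0, 0) to (21, 11): C(32, 21) = 129024480. Paths through (6, 5): (paths (0, 0) → (6, 5)) × (paths (6, 5) → (21, 11)) = C(11, 6) · C(21, 15) = 462 · 54264 = 25069968. Avoidance count = 129024480 − 25069968 = 103954512.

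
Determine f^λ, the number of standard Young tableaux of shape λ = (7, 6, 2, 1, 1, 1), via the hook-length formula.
# SYT of shape (7, 6, 2, 1, 1, 1) = 4288284

Hook-length formula: f^λ = n! / Π hook(c), product over all cells c of the Young diagram. For λ = (7, 6, 2, 1, 1, 1), n = 18 boxes. Hook lengths by row (left-to-right, top-to-bottom): [12, 8, 6, 5, 4, 3, 1]; [10, 6, 4, 3, 2, 1]; [5, 1]; [3]; [2]; [1]. Product of hooks = 1492992000. So f^λ = 18! / 1492992000 = 6402373705728000 / 1492992000 = 4288284.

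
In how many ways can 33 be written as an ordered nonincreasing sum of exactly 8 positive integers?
p(33, 8 parts) = 1090

Partitions of n into exactly k parts are in bijection with partitions of n − k into at most k parts (subtract 1 from each part). So p(33, exactly 8) = p(25, parts ≤ 8). Computing via the recurrence p(m, j) = p(m, j−1) + p(m−j, j) gives 1090.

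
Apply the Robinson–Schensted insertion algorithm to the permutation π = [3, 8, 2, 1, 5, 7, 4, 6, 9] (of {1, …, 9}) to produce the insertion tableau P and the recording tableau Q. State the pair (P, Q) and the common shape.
P = [1, 4, 6, 9] / [2, 5, 7] / [3, 8];  Q = [1, 2, 6, 9] / [3, 5, 8] / [4, 7];  common shape = (4, 3, 2)

Row-insert the values π_1, π_2, … into P one at a time, bumping the leftmost entry strictly greater than the inserted value down to the next row. The recording tableau Q records, in position (i, j), the step at which that cell was added to P.
  Insert 3 (step 1): P = [3];  Q = [1]
  Insert 8 (step 2): P = [3, 8];  Q = [1, 2]
  Insert 2 (step 3): P = [2, 8] / [3];  Q = [1, 2] / [3]
  Insert 1 (step 4): P = [1, 8] / [2] / [3];  Q = [1, 2] / [3] / [4]
  Insert 5 (step 5): P = [1, 5] / [2, 8] / [3];  Q = [1, 2] / [3, 5] / [4]
  Insert 7 (step 6): P = [1, 5, 7] / [2, 8] / [3];  Q = [1, 2, 6] / [3, 5] / [4]
  Insert 4 (step 7): P = [1, 4, 7] / [2, 5] / [3, 8];  Q = [1, 2, 6] / [3, 5] / [4, 7]
  Insert 6 (step 8): P = [1, 4, 6] / [2, 5, 7] / [3, 8];  Q = [1, 2, 6] / [3, 5, 8] / [4, 7]
  Insert 9 (step 9): P = [1, 4, 6, 9] / [2, 5, 7] / [3, 8];  Q = [1, 2, 6, 9] / [3, 5, 8] / [4, 7]
Final shape: (4, 3, 2).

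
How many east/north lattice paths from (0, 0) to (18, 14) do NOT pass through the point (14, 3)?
Number of paths = 470507400

Total paths from (0, 0) to (18, 14): C(32, 18) = 471435600. Paths through (14, 3): (paths (0, 0) → (14, 3)) × (paths (14, 3) → (18, 14)) = C(17, 14) · C(15, 4) = 680 · 1365 = 928200. Avoidance count = 471435600 − 928200 = 470507400.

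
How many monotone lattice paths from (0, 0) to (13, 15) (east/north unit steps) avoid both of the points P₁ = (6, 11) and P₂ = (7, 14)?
Number of paths = 32890648

Inclusion–exclusion. Total paths: C(28, 13) = 37442160. Through P₁: C(17, 6)·C(11, 7) = 4084080. Through P₂: C(21, 7)·C(7, 6) = 813960. Since P₁ is strictly southwest of P₂, a monotone path through both must visit P₁ then P₂; paths through both = C(17, 6)·C(4, 1)·C(7, 6) = 346528. Avoid both = 37442160 − 4084080 − 813960 + 346528 = 32890648.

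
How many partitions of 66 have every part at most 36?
p(66, parts ≤ 36) = 2300495

Use the recurrence p(n, m) = p(n, m−1) + p(n−m, m): either the largest part is < m (count p(n, m−1)) or the largest part is exactly m (remove one copy of m, count p(n−m, m)). With p(0, ·) = 1 this gives p(66, parts ≤ 36) = 2300495. (By conjugating Young diagrams, this also counts partitions of 66 into at most 36 parts.)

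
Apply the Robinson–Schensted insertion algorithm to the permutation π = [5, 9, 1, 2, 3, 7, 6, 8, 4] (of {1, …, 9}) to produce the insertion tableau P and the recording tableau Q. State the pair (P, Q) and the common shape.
P = [1, 2, 3, 4, 8] / [5, 6] / [7] / [9];  Q = [1, 2, 5, 6, 8] / [3, 4] / [7] / [9];  common shape = (5, 2, 1, 1)

Row-insert the values π_1, π_2, … into P one at a time, bumping the leftmost entry strictly greater than the inserted value down to the next row. The recording tableau Q records, in position (i, j), the step at which that cell was added to P.
  Insert 5 (step 1): P = [5];  Q = [1]
  Insert 9 (step 2): P = [5, 9];  Q = [1, 2]
  Insert 1 (step 3): P = [1, 9] / [5];  Q = [1, 2] / [3]
  Insert 2 (step 4): P = [1, 2] / [5, 9];  Q = [1, 2] / [3, 4]
  Insert 3 (step 5): P = [1, 2, 3] / [5, 9];  Q = [1, 2, 5] / [3, 4]
  Insert 7 (step 6): P = [1, 2, 3, 7] / [5, 9];  Q = [1, 2, 5, 6] / [3, 4]
  Insert 6 (step 7): P = [1, 2, 3, 6] / [5, 7] / [9];  Q = [1, 2, 5, 6] / [3, 4] / [7]
  Insert 8 (step 8): P = [1, 2, 3, 6, 8] / [5, 7] / [9];  Q = [1, 2, 5, 6, 8] / [3, 4] / [7]
  Insert 4 (step 9): P = [1, 2, 3, 4, 8] / [5, 6] / [7] / [9];  Q = [1, 2, 5, 6, 8] / [3, 4] / [7] / [9]
Final shape: (5, 2, 1, 1).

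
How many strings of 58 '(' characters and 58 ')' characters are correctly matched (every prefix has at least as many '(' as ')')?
C_58 = 104088460289122304033498318812080

These balanced parentheses are counted by the Catalan number C_n = (1/(n + 1)) · C(2n, n). For n = 58: C_58 = (1/59) · C(116, 58) = 6141219157058215937976400809912720/59 = 104088460289122304033498318812080.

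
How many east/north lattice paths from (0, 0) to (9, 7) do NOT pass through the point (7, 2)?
Number of paths = 10684

Total paths from (0, 0) to (9, 7): C(16, 9) = 11440. Paths through (7, 2): (paths (0, 0) → (7, 2)) × (paths (7, 2) → (9, 7)) = C(9, 7) · C(7, 2) = 36 · 21 = 756. Avoidance count = 11440 − 756 = 10684.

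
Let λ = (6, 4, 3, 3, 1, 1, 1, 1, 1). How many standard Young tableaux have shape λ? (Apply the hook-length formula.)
# SYT of shape (6, 4, 3, 3, 1, 1, 1, 1, 1) = 357124950

Hook-length formula: f^λ = n! / Π hook(c), product over all cells c of the Young diagram. For λ = (6, 4, 3, 3, 1, 1, 1, 1, 1), n = 21 boxes. Hook lengths by row (left-to-right, top-to-bottom): [14, 8, 7, 4, 2, 1]; [11, 5, 4, 1]; [9, 3, 2]; [8, 2, 1]; [5]; [4]; [3]; [2]; [1]. Product of hooks = 143061811200. So f^λ = 21! / 143061811200 = 51090942171709440000 / 143061811200 = 357124950.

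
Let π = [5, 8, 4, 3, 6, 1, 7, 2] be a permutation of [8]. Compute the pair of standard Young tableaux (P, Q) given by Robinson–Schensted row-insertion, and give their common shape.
P = [1, 2, 7] / [3, 6] / [4, 8] / [5];  Q = [1, 2, 7] / [3, 5] / [4, 8] / [6];  common shape = (3, 2, 2, 1)

Row-insert the values π_1, π_2, … into P one at a time, bumping the leftmost entry strictly greater than the inserted value down to the next row. The recording tableau Q records, in position (i, j), the step at which that cell was added to P.
  Insert 5 (step 1): P = [5];  Q = [1]
  Insert 8 (step 2): P = [5, 8];  Q = [1, 2]
  Insert 4 (step 3): P = [4, 8] / [5];  Q = [1, 2] / [3]
  Insert 3 (step 4): P = [3, 8] / [4] / [5];  Q = [1, 2] / [3] / [4]
  Insert 6 (step 5): P = [3, 6] / [4, 8] / [5];  Q = [1, 2] / [3, 5] / [4]
  Insert 1 (step 6): P = [1, 6] / [3, 8] / [4] / [5];  Q = [1, 2] / [3, 5] / [4] / [6]
  Insert 7 (step 7): P = [1, 6, 7] / [3, 8] / [4] / [5];  Q = [1, 2, 7] / [3, 5] / [4] / [6]
  Insert 2 (step 8): P = [1, 2, 7] / [3, 6] / [4, 8] / [5];  Q = [1, 2, 7] / [3, 5] / [4, 8] / [6]
Final shape: (3, 2, 2, 1).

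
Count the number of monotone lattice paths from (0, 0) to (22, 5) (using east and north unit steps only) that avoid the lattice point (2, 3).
Number of paths = 78420

Total paths from (0, 0) to (22, 5): C(27, 22) = 80730. Paths through (2, 3): (paths (0, 0) → (2, 3)) × (paths (2, 3) → (22, 5)) = C(5, 2) · C(22, 20) = 10 · 231 = 2310. Avoidance count = 80730 − 2310 = 78420.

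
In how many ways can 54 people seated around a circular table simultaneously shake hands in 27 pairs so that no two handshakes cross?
C_27 = 69533550916004

These noncrossing handshakes are counted by the Catalan number C_n = (1/(n + 1)) · C(2n, n). For n = 27: C_27 = (1/28) · C(54, 27) = 1946939425648112/28 = 69533550916004.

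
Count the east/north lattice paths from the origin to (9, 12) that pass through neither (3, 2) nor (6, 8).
Number of paths = 138145

Inclusion–exclusion. Total paths: C(21, 9) = 293930. Through P₁: C(5, 3)·C(16, 6) = 80080. Through P₂: C(14, 6)·C(7, 3) = 105105. Since P₁ is strictly southwest of P₂, a monotone path through both must visit P₁ then P₂; paths through both = C(5, 3)·C(9, 3)·C(7, 3) = 29400. Avoid both = 293930 − 80080 − 105105 + 29400 = 138145.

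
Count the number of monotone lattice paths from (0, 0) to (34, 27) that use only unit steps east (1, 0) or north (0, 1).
Number of paths = 157890968768078210

A monotone lattice path from (0, 0) to (34, 27) consists of 34 east steps and 27 north steps in some order, so it is determined by which 34 of the 61 steps are east. The count is C(61, 34) = 157890968768078210.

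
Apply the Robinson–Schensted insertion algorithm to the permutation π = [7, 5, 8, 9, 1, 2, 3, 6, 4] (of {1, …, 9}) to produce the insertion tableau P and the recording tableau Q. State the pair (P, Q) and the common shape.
P = [1, 2, 3, 4] / [5, 6, 9] / [7, 8];  Q = [1, 3, 4, 8] / [2, 6, 7] / [5, 9];  common shape = (4, 3, 2)

Row-insert the values π_1, π_2, … into P one at a time, bumping the leftmost entry strictly greater than the inserted value down to the next row. The recording tableau Q records, in position (i, j), the step at which that cell was added to P.
  Insert 7 (step 1): P = [7];  Q = [1]
  Insert 5 (step 2): P = [5] / [7];  Q = [1] / [2]
  Insert 8 (step 3): P = [5, 8] / [7];  Q = [1, 3] / [2]
  Insert 9 (step 4): P = [5, 8, 9] / [7];  Q = [1, 3, 4] / [2]
  Insert 1 (step 5): P = [1, 8, 9] / [5] / [7];  Q = [1, 3, 4] / [2] / [5]
  Insert 2 (step 6): P = [1, 2, 9] / [5, 8] / [7];  Q = [1, 3, 4] / [2, 6] / [5]
  Insert 3 (step 7): P = [1, 2, 3] / [5, 8, 9] / [7];  Q = [1, 3, 4] / [2, 6, 7] / [5]
  Insert 6 (step 8): P = [1, 2, 3, 6] / [5, 8, 9] / [7];  Q = [1, 3, 4, 8] / [2, 6, 7] / [5]
  Insert 4 (step 9): P = [1, 2, 3, 4] / [5, 6, 9] / [7, 8];  Q = [1, 3, 4, 8] / [2, 6, 7] / [5, 9]
Final shape: (4, 3, 2).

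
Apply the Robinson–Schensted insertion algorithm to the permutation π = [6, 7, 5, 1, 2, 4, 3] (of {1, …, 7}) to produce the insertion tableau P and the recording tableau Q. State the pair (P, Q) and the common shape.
P = [1, 2, 3] / [4, 7] / [5] / [6];  Q = [1, 2, 6] / [3, 5] / [4] / [7];  common shape = (3, 2, 1, 1)

Row-insert the values π_1, π_2, … into P one at a time, bumping the leftmost entry strictly greater than the inserted value down to the next row. The recording tableau Q records, in position (i, j), the step at which that cell was added to P.
  Insert 6 (step 1): P = [6];  Q = [1]
  Insert 7 (step 2): P = [6, 7];  Q = [1, 2]
  Insert 5 (step 3): P = [5, 7] / [6];  Q = [1, 2] / [3]
  Insert 1 (step 4): P = [1, 7] / [5] / [6];  Q = [1, 2] / [3] / [4]
  Insert 2 (step 5): P = [1, 2] / [5, 7] / [6];  Q = [1, 2] / [3, 5] / [4]
  Insert 4 (step 6): P = [1, 2, 4] / [5, 7] / [6];  Q = [1, 2, 6] / [3, 5] / [4]
  Insert 3 (step 7): P = [1, 2, 3] / [4, 7] / [5] / [6];  Q = [1, 2, 6] / [3, 5] / [4] / [7]
Final shape: (3, 2, 1, 1).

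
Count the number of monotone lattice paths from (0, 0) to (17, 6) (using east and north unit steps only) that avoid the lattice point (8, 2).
Number of paths = 68772

Total paths from (0, 0) to (17, 6): C(23, 17) = 100947. Paths through (8, 2): (paths (0, 0) → (8, 2)) × (paths (8, 2) → (17, 6)) = C(10, 8) · C(13, 9) = 45 · 715 = 32175. Avoidance count = 100947 − 32175 = 68772.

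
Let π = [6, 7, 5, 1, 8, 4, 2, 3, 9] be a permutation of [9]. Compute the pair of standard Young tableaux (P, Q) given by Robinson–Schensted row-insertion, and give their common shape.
P = [1, 2, 3, 9] / [4, 7, 8] / [5] / [6];  Q = [1, 2, 5, 9] / [3, 6, 8] / [4] / [7];  common shape = (4, 3, 1, 1)

Row-insert the values π_1, π_2, … into P one at a time, bumping the leftmost entry strictly greater than the inserted value down to the next row. The recording tableau Q records, in position (i, j), the step at which that cell was added to P.
  Insert 6 (step 1): P = [6];  Q = [1]
  Insert 7 (step 2): P = [6, 7];  Q = [1, 2]
  Insert 5 (step 3): P = [5, 7] / [6];  Q = [1, 2] / [3]
  Insert 1 (step 4): P = [1, 7] / [5] / [6];  Q = [1, 2] / [3] / [4]
  Insert 8 (step 5): P = [1, 7, 8] / [5] / [6];  Q = [1, 2, 5] / [3] / [4]
  Insert 4 (step 6): P = [1, 4, 8] / [5, 7] / [6];  Q = [1, 2, 5] / [3, 6] / [4]
  Insert 2 (step 7): P = [1, 2, 8] / [4, 7] / [5] / [6];  Q = [1, 2, 5] / [3, 6] / [4] / [7]
  Insert 3 (step 8): P = [1, 2, 3] / [4, 7, 8] / [5] / [6];  Q = [1, 2, 5] / [3, 6, 8] / [4] / [7]
  Insert 9 (step 9): P = [1, 2, 3, 9] / [4, 7, 8] / [5] / [6];  Q = [1, 2, 5, 9] / [3, 6, 8] / [4] / [7]
Final shape: (4, 3, 1, 1).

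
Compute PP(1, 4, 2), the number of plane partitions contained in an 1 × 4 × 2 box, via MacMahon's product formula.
PP(1, 4, 2) = 15

Evaluate the triple product over i = 1..1, j = 1..4, k = 1..2. The factors are (2/1) · (3/2) · (3/2) · (4/3) · (4/3) · (5/4) · (5/4) · (6/5). The numerators and denominators telescope so the product is an integer; carrying out the multiplication exactly gives PP(1, 4, 2) = 15.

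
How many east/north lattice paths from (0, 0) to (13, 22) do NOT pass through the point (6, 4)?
Number of paths = 1375390800

Total paths from (0, 0) to (13, 22): C(35, 13) = 1476337800. Paths through (6, 4): (paths (0, 0) → (6, 4)) × (paths (6, 4) → (13, 22)) = C(10, 6) · C(25, 7) = 210 · 480700 = 100947000. Avoidance count = 1476337800 − 100947000 = 1375390800.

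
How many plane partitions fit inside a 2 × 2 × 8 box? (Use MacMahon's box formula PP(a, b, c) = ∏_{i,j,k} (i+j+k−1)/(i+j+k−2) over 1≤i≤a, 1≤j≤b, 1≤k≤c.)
PP(2, 2, 8) = 825

Evaluate the triple product over i = 1..2, j = 1..2, k = 1..8. The factors are (2/1) · (3/2) · (4/3) · (5/4) · (6/5) · (7/6) · (8/7) · (9/8) · … (32 factors total). The numerators and denominators telescope so the product is an integer; carrying out the multiplication exactly gives PP(2, 2, 8) = 825.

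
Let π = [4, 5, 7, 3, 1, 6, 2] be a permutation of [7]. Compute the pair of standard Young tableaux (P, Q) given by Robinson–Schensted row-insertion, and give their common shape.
P = [1, 2, 6] / [3, 5] / [4, 7];  Q = [1, 2, 3] / [4, 6] / [5, 7];  common shape = (3, 2, 2)

Row-insert the values π_1, π_2, … into P one at a time, bumping the leftmost entry strictly greater than the inserted value down to the next row. The recording tableau Q records, in position (i, j), the step at which that cell was added to P.
  Insert 4 (step 1): P = [4];  Q = [1]
  Insert 5 (step 2): P = [4, 5];  Q = [1, 2]
  Insert 7 (step 3): P = [4, 5, 7];  Q = [1, 2, 3]
  Insert 3 (step 4): P = [3, 5, 7] / [4];  Q = [1, 2, 3] / [4]
  Insert 1 (step 5): P = [1, 5, 7] / [3] / [4];  Q = [1, 2, 3] / [4] / [5]
  Insert 6 (step 6): P = [1, 5, 6] / [3, 7] / [4];  Q = [1, 2, 3] / [4, 6] / [5]
  Insert 2 (step 7): P = [1, 2, 6] / [3, 5] / [4, 7];  Q = [1, 2, 3] / [4, 6] / [5, 7]
Final shape: (3, 2, 2).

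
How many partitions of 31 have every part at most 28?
p(31, parts ≤ 28) = 6838

Use the recurrence p(n, m) = p(n, m−1) + p(n−m, m): either the largest part is < m (count p(n, m−1)) or the largest part is exactly m (remove one copy of m, count p(n−m, m)). With p(0, ·) = 1 this gives p(31, parts ≤ 28) = 6838. (By conjugating Young diagrams, this also counts partitions of 31 into at most 28 parts.)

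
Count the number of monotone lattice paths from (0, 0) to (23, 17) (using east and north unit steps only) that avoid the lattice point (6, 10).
Number of paths = 85960777968

Total paths from (0, 0) to (23, 17): C(40, 23) = 88732378800. Paths through (6, 10): (paths (0, 0) → (6, 10)) × (paths (6, 10) → (23, 17)) = C(16, 6) · C(24, 17) = 8008 · 346104 = 2771600832. Avoidance count = 88732378800 − 2771600832 = 85960777968.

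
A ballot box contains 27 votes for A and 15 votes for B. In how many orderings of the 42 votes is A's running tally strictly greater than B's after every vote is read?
Strict-lead orderings = 28192122176

Total orderings of the 42 votes with 27 for A: C(42, 27) = 98672427616. By the Bertrand ballot formula (Cycle Lemma / reflection principle), the number of orderings in which A is strictly ahead of B throughout is (p − q)/(p + q) · C(p + q, p) = (27 − 15)/(27 + 15) · 98672427616 = 28192122176.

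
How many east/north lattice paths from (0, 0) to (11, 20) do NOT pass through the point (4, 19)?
Number of paths = 84601475

Total paths from (0, 0) to (11, 20): C(31, 11) = 84672315. Paths through (4, 19): (paths (0, 0) → (4, 19)) × (paths (4, 19) → (11, 20)) = C(23, 4) · C(8, 7) = 8855 · 8 = 70840. Avoidance count = 84672315 − 70840 = 84601475.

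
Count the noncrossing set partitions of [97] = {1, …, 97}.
C_97 = 14657929356129575437016877846657032761712954950899755100

These noncrossing partitions are counted by the Catalan number C_n = (1/(n + 1)) · C(2n, n). For n = 97: C_97 = (1/98) · C(194, 97) = 1436477076900698392827654028972389210647869585188175999800/98 = 14657929356129575437016877846657032761712954950899755100.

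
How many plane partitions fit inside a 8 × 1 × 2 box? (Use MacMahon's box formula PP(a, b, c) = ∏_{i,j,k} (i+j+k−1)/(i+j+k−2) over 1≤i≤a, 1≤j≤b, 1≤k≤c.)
PP(8, 1, 2) = 45

Evaluate the triple product over i = 1..8, j = 1..1, k = 1..2. The factors are (2/1) · (3/2) · (3/2) · (4/3) · (4/3) · (5/4) · (5/4) · (6/5) · … (16 factors total). The numerators and denominators telescope so the product is an integer; carrying out the multiplication exactly gives PP(8, 1, 2) = 45.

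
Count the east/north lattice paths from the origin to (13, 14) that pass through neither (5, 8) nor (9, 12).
Number of paths = 13135839

Inclusion–exclusion. Total paths: C(27, 13) = 20058300. Through P₁: C(13, 5)·C(14, 8) = 3864861. Through P₂: C(21, 9)·C(6, 4) = 4408950. Since P₁ is strictly southwest of P₂, a monotone path through both must visit P₁ then P₂; paths through both = C(13, 5)·C(8, 4)·C(6, 4) = 1351350. Avoid both = 20058300 − 3864861 − 4408950 + 1351350 = 13135839.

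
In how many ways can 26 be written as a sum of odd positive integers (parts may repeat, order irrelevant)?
p_odd(26) = 165

Enumerate partitions using only odd parts via the recurrence o(n, m) = o(n, m−2) + o(n−m, m) over odd m, starting from the largest odd part ≤ n. This gives p_odd(26) = 165. (Euler's theorem: equals the count of distinct-part partitions.)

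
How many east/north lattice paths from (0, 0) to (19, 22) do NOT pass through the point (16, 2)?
Number of paths = 244662399237

Total paths from (0, 0) to (19, 22): C(41, 19) = 244662670200. Paths through (16, 2): (paths (0, 0) → (16, 2)) × (paths (16, 2) → (19, 22)) = C(18, 16) · C(23, 3) = 153 · 1771 = 270963. Avoidance count = 244662670200 − 270963 = 244662399237.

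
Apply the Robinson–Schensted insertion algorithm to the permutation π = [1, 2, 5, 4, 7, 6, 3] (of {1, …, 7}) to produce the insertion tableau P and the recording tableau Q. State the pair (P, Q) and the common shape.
P = [1, 2, 3, 6] / [4, 7] / [5];  Q = [1, 2, 3, 5] / [4, 6] / [7];  common shape = (4, 2, 1)

Row-insert the values π_1, π_2, … into P one at a time, bumping the leftmost entry strictly greater than the inserted value down to the next row. The recording tableau Q records, in position (i, j), the step at which that cell was added to P.
  Insert 1 (step 1): P = [1];  Q = [1]
  Insert 2 (step 2): P = [1, 2];  Q = [1, 2]
  Insert 5 (step 3): P = [1, 2, 5];  Q = [1, 2, 3]
  Insert 4 (step 4): P = [1, 2, 4] / [5];  Q = [1, 2, 3] / [4]
  Insert 7 (step 5): P = [1, 2, 4, 7] / [5];  Q = [1, 2, 3, 5] / [4]
  Insert 6 (step 6): P = [1, 2, 4, 6] / [5, 7];  Q = [1, 2, 3, 5] / [4, 6]
  Insert 3 (step 7): P = [1, 2, 3, 6] / [4, 7] / [5];  Q = [1, 2, 3, 5] / [4, 6] / [7]
Final shape: (4, 2, 1).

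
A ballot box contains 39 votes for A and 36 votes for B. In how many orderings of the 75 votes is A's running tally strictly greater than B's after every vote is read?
Strict-lead orderings = 130783058462384959036

Total orderings of the 75 votes with 39 for A: C(75, 39) = 3269576461559623975900. By the Bertrand ballot formula (Cycle Lemma / reflection principle), the number of orderings in which A is strictly ahead of B throughout is (p − q)/(p + q) · C(p + q, p) = (39 − 36)/(39 + 36) · 3269576461559623975900 = 130783058462384959036.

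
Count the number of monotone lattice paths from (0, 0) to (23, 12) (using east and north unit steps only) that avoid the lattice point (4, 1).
Number of paths = 561315300

Total paths from (0, 0) to (23, 12): C(35, 23) = 834451800. Paths through (4, 1): (paths (0, 0) → (4, 1)) × (paths (4, 1) → (23, 12)) = C(5, 4) · C(30, 19) = 5 · 54627300 = 273136500. Avoidance count = 834451800 − 273136500 = 561315300.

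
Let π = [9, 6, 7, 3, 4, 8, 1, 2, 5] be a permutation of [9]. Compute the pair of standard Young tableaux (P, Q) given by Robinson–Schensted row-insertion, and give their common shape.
P = [1, 2, 5] / [3, 4, 8] / [6, 7] / [9];  Q = [1, 3, 6] / [2, 5, 9] / [4, 8] / [7];  common shape = (3, 3, 2, 1)

Row-insert the values π_1, π_2, … into P one at a time, bumping the leftmost entry strictly greater than the inserted value down to the next row. The recording tableau Q records, in position (i, j), the step at which that cell was added to P.
  Insert 9 (step 1): P = [9];  Q = [1]
  Insert 6 (step 2): P = [6] / [9];  Q = [1] / [2]
  Insert 7 (step 3): P = [6, 7] / [9];  Q = [1, 3] / [2]
  Insert 3 (step 4): P = [3, 7] / [6] / [9];  Q = [1, 3] / [2] / [4]
  Insert 4 (step 5): P = [3, 4] / [6, 7] / [9];  Q = [1, 3] / [2, 5] / [4]
  Insert 8 (step 6): P = [3, 4, 8] / [6, 7] / [9];  Q = [1, 3, 6] / [2, 5] / [4]
  Insert 1 (step 7): P = [1, 4, 8] / [3, 7] / [6] / [9];  Q = [1, 3, 6] / [2, 5] / [4] / [7]
  Insert 2 (step 8): P = [1, 2, 8] / [3, 4] / [6, 7] / [9];  Q = [1, 3, 6] / [2, 5] / [4, 8] / [7]
  Insert 5 (step 9): P = [1, 2, 5] / [3, 4, 8] / [6, 7] / [9];  Q = [1, 3, 6] / [2, 5, 9] / [4, 8] / [7]
Final shape: (3, 3, 2, 1).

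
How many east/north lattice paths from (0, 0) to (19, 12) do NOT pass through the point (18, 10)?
Number of paths = 101751195

Total paths from (0, 0) to (19, 12): C(31, 19) = 141120525. Paths through (18, 10): (paths (0, 0) → (18, 10)) × (paths (18, 10) → (19, 12)) = C(28, 18) · C(3, 1) = 13123110 · 3 = 39369330. Avoidance count = 141120525 − 39369330 = 101751195.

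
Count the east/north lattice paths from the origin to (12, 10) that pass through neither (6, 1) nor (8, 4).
Number of paths = 522361

Inclusion–exclusion. Total paths: C(22, 12) = 646646. Through P₁: C(7, 6)·C(15, 6) = 35035. Through P₂: C(12, 8)·C(10, 4) = 103950. Since P₁ is strictly southwest of P₂, a monotone path through both must visit P₁ then P₂; paths through both = C(7, 6)·C(5, 2)·C(10, 4) = 14700. Avoid both = 646646 − 35035 − 103950 + 14700 = 522361.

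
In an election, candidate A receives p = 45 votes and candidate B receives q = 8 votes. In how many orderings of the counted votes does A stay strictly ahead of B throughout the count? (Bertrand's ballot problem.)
Strict-lead orderings = 618753590

Total orderings of the 53 votes with 45 for A: C(53, 45) = 886322710. By the Bertrand ballot formula (Cycle Lemma / reflection principle), the number of orderings in which A is strictly ahead of B throughout is (p − q)/(p + q) · C(p + q, p) = (45 − 8)/(45 + 8) · 886322710 = 618753590.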